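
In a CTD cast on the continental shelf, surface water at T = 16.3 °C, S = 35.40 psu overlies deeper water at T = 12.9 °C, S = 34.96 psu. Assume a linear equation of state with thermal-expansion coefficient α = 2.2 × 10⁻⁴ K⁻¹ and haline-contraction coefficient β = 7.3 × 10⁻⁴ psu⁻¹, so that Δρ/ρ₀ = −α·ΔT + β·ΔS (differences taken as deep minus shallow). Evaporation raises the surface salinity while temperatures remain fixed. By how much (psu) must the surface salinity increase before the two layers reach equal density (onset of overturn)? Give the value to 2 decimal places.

0.58 psu

Neutral buoyancy requires −α(T_deep − T_surf) + β(S_deep − S_surf′) = 0.
S_surf′ = S_deep − (α/β)·ΔT = 34.96 − (2.2 × 10⁻⁴/7.3 × 10⁻⁴)·(-3.4) = 35.9847 psu.
Increase required: 35.9847 − 35.40 = 0.5847 psu.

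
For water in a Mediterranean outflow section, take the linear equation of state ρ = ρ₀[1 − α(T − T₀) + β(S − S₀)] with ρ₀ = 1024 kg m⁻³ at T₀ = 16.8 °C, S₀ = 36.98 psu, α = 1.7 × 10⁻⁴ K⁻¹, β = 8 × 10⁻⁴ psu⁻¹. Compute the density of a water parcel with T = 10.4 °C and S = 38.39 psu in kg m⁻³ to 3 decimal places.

T − T₀ = -6.4 K, S − S₀ = +1.41 psu.
Bracket = 1 − α·(-6.4) + β·(+1.41) = 1 + (2.216 × 10⁻³) = 1.0022160.
ρ = 1024 × 1.0022160 = 1026.269 kg m⁻³.

1026.269 kg m⁻³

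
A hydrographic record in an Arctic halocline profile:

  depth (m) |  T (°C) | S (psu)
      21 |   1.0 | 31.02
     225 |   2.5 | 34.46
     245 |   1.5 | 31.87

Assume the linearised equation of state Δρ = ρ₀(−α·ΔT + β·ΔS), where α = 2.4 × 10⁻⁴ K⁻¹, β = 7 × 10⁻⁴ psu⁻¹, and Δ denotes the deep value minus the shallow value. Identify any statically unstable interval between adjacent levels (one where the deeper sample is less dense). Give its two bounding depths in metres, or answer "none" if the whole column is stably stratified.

Evaluate Δρ/ρ₀ = −αΔT + βΔS across each adjacent pair:
  21–225 m: −αΔT+βΔS = −(2.4 × 10⁻⁴)(+1.5)+(7 × 10⁻⁴)(+3.44) = 2.0 × 10⁻³ → stable
  225–245 m: −αΔT+βΔS = −(2.4 × 10⁻⁴)(-1.0)+(7 × 10⁻⁴)(-2.59) = -1.6 × 10⁻³ → UNSTABLE
The 225–245 m interval has Δρ < 0: lighter water underlies denser water.

225–245 m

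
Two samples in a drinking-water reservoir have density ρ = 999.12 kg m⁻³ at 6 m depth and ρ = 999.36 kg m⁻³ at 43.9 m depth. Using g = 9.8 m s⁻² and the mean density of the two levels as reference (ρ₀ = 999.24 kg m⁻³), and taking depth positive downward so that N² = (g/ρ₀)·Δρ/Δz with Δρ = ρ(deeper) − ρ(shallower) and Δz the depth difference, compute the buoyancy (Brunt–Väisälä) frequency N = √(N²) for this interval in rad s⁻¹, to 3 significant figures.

7.88 × 10⁻³ rad s⁻¹

Δρ = 999.36 − 999.12 = 0.24 kg m⁻³ over Δz = 43.9 − 6 = 37.9 m.
N² = (9.8/999.24) × (0.24/37.9) = 6.2105 × 10⁻⁵ s⁻².
N = √(6.2105 × 10⁻⁵) = 7.8807 × 10⁻³ rad s⁻¹ ≈ 7.88 × 10⁻³ rad s⁻¹.
N² > 0, so the interval is statically stable.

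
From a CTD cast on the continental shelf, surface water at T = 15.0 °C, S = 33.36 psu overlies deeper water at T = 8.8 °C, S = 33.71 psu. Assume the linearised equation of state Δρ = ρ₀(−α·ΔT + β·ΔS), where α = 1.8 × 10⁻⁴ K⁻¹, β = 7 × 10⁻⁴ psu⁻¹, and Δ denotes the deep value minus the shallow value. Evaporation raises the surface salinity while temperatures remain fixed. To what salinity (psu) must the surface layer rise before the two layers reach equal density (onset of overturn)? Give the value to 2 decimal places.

Neutral buoyancy requires −α(T_deep − T_surf) + β(S_deep − S_surf′) = 0.
S_surf′ = S_deep − (α/β)·ΔT = 33.71 − (1.8 × 10⁻⁴/7 × 10⁻⁴)·(-6.2) = 35.3043 psu.
Increase required: 35.3043 − 33.36 = 1.9443 psu.

35.30 psu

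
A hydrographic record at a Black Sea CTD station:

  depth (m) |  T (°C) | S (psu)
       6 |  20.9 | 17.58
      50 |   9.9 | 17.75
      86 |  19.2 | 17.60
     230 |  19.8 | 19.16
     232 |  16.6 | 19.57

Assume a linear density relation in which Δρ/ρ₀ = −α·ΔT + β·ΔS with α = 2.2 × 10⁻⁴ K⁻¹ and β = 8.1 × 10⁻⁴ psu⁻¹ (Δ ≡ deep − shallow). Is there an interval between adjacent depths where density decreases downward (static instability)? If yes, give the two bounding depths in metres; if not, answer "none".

50–86 m

Evaluate Δρ/ρ₀ = −αΔT + βΔS across each adjacent pair:
  6–50 m: −αΔT+βΔS = −(2.2 × 10⁻⁴)(-11.0)+(8.1 × 10⁻⁴)(+0.17) = 2.6 × 10⁻³ → stable
  50–86 m: −αΔT+βΔS = −(2.2 × 10⁻⁴)(+9.3)+(8.1 × 10⁻⁴)(-0.15) = -2.2 × 10⁻³ → UNSTABLE
  86–230 m: −αΔT+βΔS = −(2.2 × 10⁻⁴)(+0.6)+(8.1 × 10⁻⁴)(+1.56) = 1.1 × 10⁻³ → stable
  230–232 m: −αΔT+βΔS = −(2.2 × 10⁻⁴)(-3.2)+(8.1 × 10⁻⁴)(+0.41) = 1.0 × 10⁻³ → stable
The 50–86 m interval has Δρ < 0: lighter water underlies denser water.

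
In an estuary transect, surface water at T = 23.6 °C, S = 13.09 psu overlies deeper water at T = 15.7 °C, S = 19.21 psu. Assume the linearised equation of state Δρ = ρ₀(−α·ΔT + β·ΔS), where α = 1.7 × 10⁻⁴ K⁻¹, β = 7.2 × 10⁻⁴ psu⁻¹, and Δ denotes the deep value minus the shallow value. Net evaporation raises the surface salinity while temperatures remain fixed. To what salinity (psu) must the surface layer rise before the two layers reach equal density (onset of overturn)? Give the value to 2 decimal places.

Neutral buoyancy requires −α(T_deep − T_surf) + β(S_deep − S_surf′) = 0.
S_surf′ = S_deep − (α/β)·ΔT = 19.21 − (1.7 × 10⁻⁴/7.2 × 10⁻⁴)·(-7.9) = 21.0753 psu.
Increase required: 21.0753 − 13.09 = 7.9853 psu.

21.08 psu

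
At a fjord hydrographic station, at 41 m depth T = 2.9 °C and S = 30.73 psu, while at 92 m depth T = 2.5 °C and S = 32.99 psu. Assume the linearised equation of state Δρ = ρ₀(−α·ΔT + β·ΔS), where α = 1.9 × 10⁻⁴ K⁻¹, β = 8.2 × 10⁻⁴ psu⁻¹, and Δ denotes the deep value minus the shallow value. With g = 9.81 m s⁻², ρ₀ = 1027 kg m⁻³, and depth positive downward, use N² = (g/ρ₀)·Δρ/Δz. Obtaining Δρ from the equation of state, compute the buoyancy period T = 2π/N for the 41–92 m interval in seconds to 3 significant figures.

326 s

ΔT = -0.4 K, ΔS = +2.26 psu (deep − shallow).
Δρ/ρ₀ = −αΔT + βΔS = 7.60 × 10⁻⁵ + 1.8532 × 10⁻³ = 1.9292 × 10⁻³, so Δρ ≈ 1.981 kg m⁻³.
N² = (g/ρ₀)·Δρ/Δz = g·(Δρ/ρ₀)/Δz = 9.81 × 1.9292 × 10⁻³ / 51 = 3.7109 × 10⁻⁴ s⁻².
N = √(3.7109 × 10⁻⁴) = 0.019264 rad s⁻¹ → T = 2π/N = 326.16 s ≈ 326 s.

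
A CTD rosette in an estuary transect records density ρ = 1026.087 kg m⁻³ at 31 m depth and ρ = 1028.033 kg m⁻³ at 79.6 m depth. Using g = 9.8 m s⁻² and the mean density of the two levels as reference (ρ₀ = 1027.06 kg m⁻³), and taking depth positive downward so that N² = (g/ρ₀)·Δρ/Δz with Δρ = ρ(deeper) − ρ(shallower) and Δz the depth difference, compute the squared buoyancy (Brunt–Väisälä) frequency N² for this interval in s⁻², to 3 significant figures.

Δρ = 1028.033 − 1026.087 = 1.946 kg m⁻³ over Δz = 79.6 − 31 = 48.6 m.
N² = (9.8/1027.06) × (1.946/48.6) = 3.8206 × 10⁻⁴ s⁻² ≈ 3.82 × 10⁻⁴ s⁻².

3.82 × 10⁻⁴ s⁻²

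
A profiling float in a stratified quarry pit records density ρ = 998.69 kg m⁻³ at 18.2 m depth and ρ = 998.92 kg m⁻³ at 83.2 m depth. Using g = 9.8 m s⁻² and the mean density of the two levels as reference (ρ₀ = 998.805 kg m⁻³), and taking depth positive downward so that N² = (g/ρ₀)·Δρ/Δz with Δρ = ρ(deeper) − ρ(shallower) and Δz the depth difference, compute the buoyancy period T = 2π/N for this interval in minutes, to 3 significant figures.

Δρ = 998.92 − 998.69 = 0.23 kg m⁻³ over Δz = 83.2 − 18.2 = 65 m.
N² = (9.8/998.805) × (0.23/65) = 3.4718 × 10⁻⁵ s⁻².
N = √(3.4718 × 10⁻⁵) = 5.8922 × 10⁻³ rad s⁻¹, so T = 2π/N = 1.0664 × 10³ s = 17.773 min ≈ 17.8 min.

17.8 min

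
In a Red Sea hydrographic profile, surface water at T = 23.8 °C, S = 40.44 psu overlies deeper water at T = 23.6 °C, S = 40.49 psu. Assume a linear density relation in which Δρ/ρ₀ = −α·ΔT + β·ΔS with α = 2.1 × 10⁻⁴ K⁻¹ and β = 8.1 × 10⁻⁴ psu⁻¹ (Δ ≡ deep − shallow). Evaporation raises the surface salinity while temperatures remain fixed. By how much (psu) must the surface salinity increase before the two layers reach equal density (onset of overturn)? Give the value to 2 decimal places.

0.10 psu

Neutral buoyancy requires −α(T_deep − T_surf) + β(S_deep − S_surf′) = 0.
S_surf′ = S_deep − (α/β)·ΔT = 40.49 − (2.1 × 10⁻⁴/8.1 × 10⁻⁴)·(-0.2) = 40.5419 psu.
Increase required: 40.5419 − 40.44 = 0.1019 psu.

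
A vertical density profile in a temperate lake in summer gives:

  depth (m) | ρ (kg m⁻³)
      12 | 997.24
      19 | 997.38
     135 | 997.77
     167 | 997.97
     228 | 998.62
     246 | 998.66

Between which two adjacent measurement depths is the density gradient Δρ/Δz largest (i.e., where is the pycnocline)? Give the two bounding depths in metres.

12–19 m

Compute the density gradient over each adjacent pair:
  12–19 m: Δρ/Δz = 0.14/7 = 0.020 kg m⁻⁴
  19–135 m: Δρ/Δz = 0.39/116 = 3.4 × 10⁻³ kg m⁻⁴
  135–167 m: Δρ/Δz = 0.20/32 = 6.3 × 10⁻³ kg m⁻⁴
  167–228 m: Δρ/Δz = 0.65/61 = 0.011 kg m⁻⁴
  228–246 m: Δρ/Δz = 0.04/18 = 2.2 × 10⁻³ kg m⁻⁴
The largest gradient is in the 12–19 m interval — the pycnocline.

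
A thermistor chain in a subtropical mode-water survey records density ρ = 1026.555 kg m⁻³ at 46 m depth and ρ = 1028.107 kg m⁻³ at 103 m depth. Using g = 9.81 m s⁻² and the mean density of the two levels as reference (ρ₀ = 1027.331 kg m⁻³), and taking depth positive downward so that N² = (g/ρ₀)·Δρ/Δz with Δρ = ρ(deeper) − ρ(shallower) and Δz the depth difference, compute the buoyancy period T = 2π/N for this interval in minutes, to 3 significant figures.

Δρ = 1028.107 − 1026.555 = 1.552 kg m⁻³ over Δz = 103 − 46 = 57 m.
N² = (9.81/1027.331) × (1.552/57) = 2.6000 × 10⁻⁴ s⁻².
N = √(2.6000 × 10⁻⁴) = 0.016125 rad s⁻¹, so T = 2π/N = 389.65 s = 6.4942 min ≈ 6.49 min.

6.49 min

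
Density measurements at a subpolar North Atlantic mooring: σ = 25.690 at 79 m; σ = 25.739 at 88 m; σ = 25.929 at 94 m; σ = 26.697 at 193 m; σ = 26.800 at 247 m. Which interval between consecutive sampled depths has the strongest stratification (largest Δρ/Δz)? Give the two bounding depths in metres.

88–94 m

Compute the density gradient over each adjacent pair:
  79–88 m: Δρ/Δz = 0.049/9 = 5.4 × 10⁻³ kg m⁻⁴
  88–94 m: Δρ/Δz = 0.190/6 = 0.032 kg m⁻⁴
  94–193 m: Δρ/Δz = 0.768/99 = 7.8 × 10⁻³ kg m⁻⁴
  193–247 m: Δρ/Δz = 0.103/54 = 1.9 × 10⁻³ kg m⁻⁴
The largest gradient is in the 88–94 m interval — the pycnocline.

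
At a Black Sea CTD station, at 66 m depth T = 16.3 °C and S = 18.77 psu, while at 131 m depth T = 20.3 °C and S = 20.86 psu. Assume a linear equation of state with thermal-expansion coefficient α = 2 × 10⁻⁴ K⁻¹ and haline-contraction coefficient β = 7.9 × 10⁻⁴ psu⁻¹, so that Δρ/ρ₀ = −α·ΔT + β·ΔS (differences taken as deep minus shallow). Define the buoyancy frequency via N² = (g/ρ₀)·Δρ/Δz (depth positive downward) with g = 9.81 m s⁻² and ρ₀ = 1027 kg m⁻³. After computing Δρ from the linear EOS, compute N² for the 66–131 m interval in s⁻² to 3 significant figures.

ΔT = +4.0 K, ΔS = +2.09 psu (deep − shallow).
Δρ/ρ₀ = −αΔT + βΔS = -8.00 × 10⁻⁴ + 1.6511 × 10⁻³ = 8.511 × 10⁻⁴, so Δρ ≈ 0.8741 kg m⁻³.
N² = (g/ρ₀)·Δρ/Δz = g·(Δρ/ρ₀)/Δz = 9.81 × 8.511 × 10⁻⁴ / 65 = 1.2845 × 10⁻⁴ s⁻² ≈ 1.28 × 10⁻⁴ s⁻².

1.28 × 10⁻⁴ s⁻²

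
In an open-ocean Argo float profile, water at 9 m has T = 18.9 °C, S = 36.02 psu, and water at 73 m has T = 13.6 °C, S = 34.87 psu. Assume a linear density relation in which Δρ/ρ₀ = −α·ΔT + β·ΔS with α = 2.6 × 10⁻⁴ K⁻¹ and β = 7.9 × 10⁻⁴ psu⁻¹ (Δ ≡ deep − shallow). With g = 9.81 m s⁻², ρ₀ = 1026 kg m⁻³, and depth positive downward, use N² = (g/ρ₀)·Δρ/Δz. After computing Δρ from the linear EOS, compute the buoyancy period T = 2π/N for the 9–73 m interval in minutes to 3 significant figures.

12.3 min

ΔT = -5.3 K, ΔS = -1.15 psu (deep − shallow).
Δρ/ρ₀ = −αΔT + βΔS = 1.378 × 10⁻³ − 9.085 × 10⁻⁴ = 4.695 × 10⁻⁴, so Δρ ≈ 0.4817 kg m⁻³.
N² = (g/ρ₀)·Δρ/Δz = g·(Δρ/ρ₀)/Δz = 9.81 × 4.695 × 10⁻⁴ / 64 = 7.1966 × 10⁻⁵ s⁻².
N = √(7.1966 × 10⁻⁵) = 8.4833 × 10⁻³ rad s⁻¹ → T = 2π/N = 740.65 s = 12.344 min ≈ 12.3 min.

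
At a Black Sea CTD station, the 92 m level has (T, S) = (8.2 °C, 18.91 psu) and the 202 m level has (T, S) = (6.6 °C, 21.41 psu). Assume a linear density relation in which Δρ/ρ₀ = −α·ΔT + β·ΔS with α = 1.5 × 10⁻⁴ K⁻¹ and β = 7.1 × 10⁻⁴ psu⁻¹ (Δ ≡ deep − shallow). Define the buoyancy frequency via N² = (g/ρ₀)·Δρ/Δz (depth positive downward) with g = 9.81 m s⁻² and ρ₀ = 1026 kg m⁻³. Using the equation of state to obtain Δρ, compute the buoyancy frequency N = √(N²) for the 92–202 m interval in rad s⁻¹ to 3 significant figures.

0.0134 rad s⁻¹

ΔT = -1.6 K, ΔS = +2.50 psu (deep − shallow).
Δρ/ρ₀ = −αΔT + βΔS = 2.40 × 10⁻⁴ + 1.775 × 10⁻³ = 2.015 × 10⁻³, so Δρ ≈ 2.067 kg m⁻³.
N² = (g/ρ₀)·Δρ/Δz = g·(Δρ/ρ₀)/Δz = 9.81 × 2.015 × 10⁻³ / 110 = 1.7970 × 10⁻⁴ s⁻².
N = √(1.7970 × 10⁻⁴) = 0.013405 rad s⁻¹ ≈ 0.0134 rad s⁻¹.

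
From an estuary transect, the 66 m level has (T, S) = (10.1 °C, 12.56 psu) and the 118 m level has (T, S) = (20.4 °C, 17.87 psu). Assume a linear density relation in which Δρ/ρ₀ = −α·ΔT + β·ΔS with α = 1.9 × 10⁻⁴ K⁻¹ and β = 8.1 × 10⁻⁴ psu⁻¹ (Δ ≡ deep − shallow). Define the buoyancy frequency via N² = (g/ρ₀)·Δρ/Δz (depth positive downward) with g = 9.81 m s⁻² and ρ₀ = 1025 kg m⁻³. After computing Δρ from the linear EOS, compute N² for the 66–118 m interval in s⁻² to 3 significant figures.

4.42 × 10⁻⁴ s⁻²

ΔT = +10.3 K, ΔS = +5.31 psu (deep − shallow).
Δρ/ρ₀ = −αΔT + βΔS = -1.957 × 10⁻³ + 4.3011 × 10⁻³ = 2.3441 × 10⁻³, so Δρ ≈ 2.403 kg m⁻³.
N² = (g/ρ₀)·Δρ/Δz = g·(Δρ/ρ₀)/Δz = 9.81 × 2.3441 × 10⁻³ / 52 = 4.4222 × 10⁻⁴ s⁻² ≈ 4.42 × 10⁻⁴ s⁻².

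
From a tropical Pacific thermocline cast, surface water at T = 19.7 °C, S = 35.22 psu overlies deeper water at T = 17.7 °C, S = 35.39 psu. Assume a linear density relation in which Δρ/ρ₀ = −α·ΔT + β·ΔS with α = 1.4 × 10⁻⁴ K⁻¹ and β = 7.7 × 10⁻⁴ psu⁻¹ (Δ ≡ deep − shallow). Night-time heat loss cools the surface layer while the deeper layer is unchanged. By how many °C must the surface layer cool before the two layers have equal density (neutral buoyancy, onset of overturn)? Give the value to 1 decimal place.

Neutral buoyancy requires Δρ = 0, i.e. −α(T_deep − T_surf′) + β(S_deep − S_surf) = 0.
T_surf′ = T_deep − (β/α)·ΔS = 17.7 − (7.7 × 10⁻⁴/1.4 × 10⁻⁴)·(+0.17) = 16.765 °C.
Cooling required: 19.7 − (16.765) = 2.935 °C.

2.9 °C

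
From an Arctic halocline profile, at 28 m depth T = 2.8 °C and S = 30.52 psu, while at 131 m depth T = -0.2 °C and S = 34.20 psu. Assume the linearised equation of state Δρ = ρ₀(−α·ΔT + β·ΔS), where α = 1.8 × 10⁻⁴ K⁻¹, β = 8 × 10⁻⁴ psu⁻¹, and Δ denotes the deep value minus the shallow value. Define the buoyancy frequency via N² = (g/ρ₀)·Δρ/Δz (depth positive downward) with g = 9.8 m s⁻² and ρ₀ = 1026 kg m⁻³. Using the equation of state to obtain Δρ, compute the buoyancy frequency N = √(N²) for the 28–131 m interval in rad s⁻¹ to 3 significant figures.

0.0182 rad s⁻¹

ΔT = -3.0 K, ΔS = +3.68 psu (deep − shallow).
Δρ/ρ₀ = −αΔT + βΔS = 5.40 × 10⁻⁴ + 2.944 × 10⁻³ = 3.484 × 10⁻³, so Δρ ≈ 3.575 kg m⁻³.
N² = (g/ρ₀)·Δρ/Δz = g·(Δρ/ρ₀)/Δz = 9.8 × 3.484 × 10⁻³ / 103 = 3.3149 × 10⁻⁴ s⁻².
N = √(3.3149 × 10⁻⁴) = 0.018207 rad s⁻¹ ≈ 0.0182 rad s⁻¹.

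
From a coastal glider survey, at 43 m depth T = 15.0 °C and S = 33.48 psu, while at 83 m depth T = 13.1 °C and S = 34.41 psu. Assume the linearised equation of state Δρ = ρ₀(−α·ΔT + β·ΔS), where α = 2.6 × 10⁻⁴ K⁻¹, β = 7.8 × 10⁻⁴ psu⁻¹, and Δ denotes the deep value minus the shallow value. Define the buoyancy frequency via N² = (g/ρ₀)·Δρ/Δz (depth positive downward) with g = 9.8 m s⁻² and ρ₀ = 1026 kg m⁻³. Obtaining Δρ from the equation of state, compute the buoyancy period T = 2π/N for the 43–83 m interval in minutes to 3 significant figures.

ΔT = -1.9 K, ΔS = +0.93 psu (deep − shallow).
Δρ/ρ₀ = −αΔT + βΔS = 4.94 × 10⁻⁴ + 7.254 × 10⁻⁴ = 1.2194 × 10⁻³, so Δρ ≈ 1.251 kg m⁻³.
N² = (g/ρ₀)·Δρ/Δz = g·(Δρ/ρ₀)/Δz = 9.8 × 1.2194 × 10⁻³ / 40 = 2.9875 × 10⁻⁴ s⁻².
N = √(2.9875 × 10⁻⁴) = 0.017284 rad s⁻¹ → T = 2π/N = 363.53 s = 6.0588 min ≈ 6.06 min.

6.06 min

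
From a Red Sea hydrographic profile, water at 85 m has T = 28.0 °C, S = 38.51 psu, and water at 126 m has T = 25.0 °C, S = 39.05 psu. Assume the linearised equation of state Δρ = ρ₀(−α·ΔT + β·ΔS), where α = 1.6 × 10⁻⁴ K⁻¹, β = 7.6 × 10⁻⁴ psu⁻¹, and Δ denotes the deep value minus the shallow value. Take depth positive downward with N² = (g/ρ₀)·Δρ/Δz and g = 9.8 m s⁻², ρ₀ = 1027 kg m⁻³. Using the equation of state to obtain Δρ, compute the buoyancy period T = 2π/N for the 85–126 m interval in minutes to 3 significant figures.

7.18 min

ΔT = -3.0 K, ΔS = +0.54 psu (deep − shallow).
Δρ/ρ₀ = −αΔT + βΔS = 4.80 × 10⁻⁴ + 4.104 × 10⁻⁴ = 8.904 × 10⁻⁴, so Δρ ≈ 0.9144 kg m⁻³.
N² = (g/ρ₀)·Δρ/Δz = g·(Δρ/ρ₀)/Δz = 9.8 × 8.904 × 10⁻⁴ / 41 = 2.1283 × 10⁻⁴ s⁻².
N = √(2.1283 × 10⁻⁴) = 0.014589 rad s⁻¹ → T = 2π/N = 430.68 s = 7.1780 min ≈ 7.18 min.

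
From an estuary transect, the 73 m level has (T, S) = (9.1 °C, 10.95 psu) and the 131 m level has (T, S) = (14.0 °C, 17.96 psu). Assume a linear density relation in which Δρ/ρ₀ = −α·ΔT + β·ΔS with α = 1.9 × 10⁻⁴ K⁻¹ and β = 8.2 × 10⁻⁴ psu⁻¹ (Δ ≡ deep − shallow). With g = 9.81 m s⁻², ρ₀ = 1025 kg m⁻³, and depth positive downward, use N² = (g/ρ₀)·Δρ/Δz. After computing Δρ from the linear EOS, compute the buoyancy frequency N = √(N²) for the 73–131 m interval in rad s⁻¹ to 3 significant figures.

0.0285 rad s⁻¹

ΔT = +4.9 K, ΔS = +7.01 psu (deep − shallow).
Δρ/ρ₀ = −αΔT + βΔS = -9.31 × 10⁻⁴ + 5.7482 × 10⁻³ = 4.8172 × 10⁻³, so Δρ ≈ 4.938 kg m⁻³.
N² = (g/ρ₀)·Δρ/Δz = g·(Δρ/ρ₀)/Δz = 9.81 × 4.8172 × 10⁻³ / 58 = 8.1477 × 10⁻⁴ s⁻².
N = √(8.1477 × 10⁻⁴) = 0.028544 rad s⁻¹ ≈ 0.0285 rad s⁻¹.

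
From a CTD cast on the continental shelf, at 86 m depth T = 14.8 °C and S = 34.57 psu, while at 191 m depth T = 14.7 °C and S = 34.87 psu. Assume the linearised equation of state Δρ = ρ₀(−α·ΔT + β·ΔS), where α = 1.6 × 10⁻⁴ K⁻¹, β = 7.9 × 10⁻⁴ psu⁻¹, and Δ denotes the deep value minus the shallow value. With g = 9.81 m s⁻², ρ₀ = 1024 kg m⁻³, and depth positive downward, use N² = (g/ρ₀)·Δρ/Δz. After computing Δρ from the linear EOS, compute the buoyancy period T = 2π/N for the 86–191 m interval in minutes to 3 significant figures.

21.5 min

ΔT = -0.1 K, ΔS = +0.30 psu (deep − shallow).
Δρ/ρ₀ = −αΔT + βΔS = 1.60 × 10⁻⁵ + 2.37 × 10⁻⁴ = 2.53 × 10⁻⁴, so Δρ ≈ 0.2591 kg m⁻³.
N² = (g/ρ₀)·Δρ/Δz = g·(Δρ/ρ₀)/Δz = 9.81 × 2.53 × 10⁻⁴ / 105 = 2.3637 × 10⁻⁵ s⁻².
N = √(2.3637 × 10⁻⁵) = 4.8618 × 10⁻³ rad s⁻¹ → T = 2π/N = 1.2924 × 10³ s = 21.540 min ≈ 21.5 min.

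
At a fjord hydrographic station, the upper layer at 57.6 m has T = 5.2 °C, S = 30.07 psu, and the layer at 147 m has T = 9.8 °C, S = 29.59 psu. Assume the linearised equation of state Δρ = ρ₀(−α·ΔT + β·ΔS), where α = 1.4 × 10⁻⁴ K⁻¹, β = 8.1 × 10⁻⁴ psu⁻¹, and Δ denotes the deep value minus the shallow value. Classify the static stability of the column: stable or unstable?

unstable

ΔT = 9.8 − 5.2 = +4.6 K and ΔS = 29.59 − 30.07 = -0.48 psu (deep − shallow).
−αΔT = -6.44 × 10⁻⁴; βΔS = -3.888 × 10⁻⁴; sum Δρ/ρ₀ = -1.0328 × 10⁻³.
Δρ/ρ₀ < 0, so Δρ < 0: deeper water is lighter → statically unstable; the column would overturn.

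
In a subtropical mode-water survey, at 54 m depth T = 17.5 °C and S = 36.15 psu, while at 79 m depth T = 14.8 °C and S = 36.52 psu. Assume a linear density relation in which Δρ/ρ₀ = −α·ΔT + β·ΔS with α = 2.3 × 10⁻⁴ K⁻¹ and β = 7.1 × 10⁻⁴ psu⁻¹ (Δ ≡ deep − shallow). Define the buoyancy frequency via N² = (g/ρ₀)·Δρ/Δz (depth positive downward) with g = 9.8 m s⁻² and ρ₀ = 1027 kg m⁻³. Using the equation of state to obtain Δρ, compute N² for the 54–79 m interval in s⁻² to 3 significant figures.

3.46 × 10⁻⁴ s⁻²

ΔT = -2.7 K, ΔS = +0.37 psu (deep − shallow).
Δρ/ρ₀ = −αΔT + βΔS = 6.21 × 10⁻⁴ + 2.627 × 10⁻⁴ = 8.837 × 10⁻⁴, so Δρ ≈ 0.9076 kg m⁻³.
N² = (g/ρ₀)·Δρ/Δz = g·(Δρ/ρ₀)/Δz = 9.8 × 8.837 × 10⁻⁴ / 25 = 3.4641 × 10⁻⁴ s⁻² ≈ 3.46 × 10⁻⁴ s⁻².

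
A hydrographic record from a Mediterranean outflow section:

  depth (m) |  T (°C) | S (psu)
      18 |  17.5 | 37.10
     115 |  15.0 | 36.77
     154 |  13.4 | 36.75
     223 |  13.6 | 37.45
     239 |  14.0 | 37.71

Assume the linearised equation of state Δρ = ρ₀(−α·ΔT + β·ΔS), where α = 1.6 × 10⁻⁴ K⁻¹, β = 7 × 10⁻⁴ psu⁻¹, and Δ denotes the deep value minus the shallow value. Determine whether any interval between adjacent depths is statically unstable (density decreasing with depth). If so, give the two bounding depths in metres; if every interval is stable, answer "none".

Evaluate Δρ/ρ₀ = −αΔT + βΔS across each adjacent pair:
  18–115 m: −αΔT+βΔS = −(1.6 × 10⁻⁴)(-2.5)+(7 × 10⁻⁴)(-0.33) = 1.7 × 10⁻⁴ → stable
  115–154 m: −αΔT+βΔS = −(1.6 × 10⁻⁴)(-1.6)+(7 × 10⁻⁴)(-0.02) = 2.4 × 10⁻⁴ → stable
  154–223 m: −αΔT+βΔS = −(1.6 × 10⁻⁴)(+0.2)+(7 × 10⁻⁴)(+0.70) = 4.6 × 10⁻⁴ → stable
  223–239 m: −αΔT+βΔS = −(1.6 × 10⁻⁴)(+0.4)+(7 × 10⁻⁴)(+0.26) = 1.2 × 10⁻⁴ → stable
Every interval has Δρ > 0: the column is stably stratified throughout.

none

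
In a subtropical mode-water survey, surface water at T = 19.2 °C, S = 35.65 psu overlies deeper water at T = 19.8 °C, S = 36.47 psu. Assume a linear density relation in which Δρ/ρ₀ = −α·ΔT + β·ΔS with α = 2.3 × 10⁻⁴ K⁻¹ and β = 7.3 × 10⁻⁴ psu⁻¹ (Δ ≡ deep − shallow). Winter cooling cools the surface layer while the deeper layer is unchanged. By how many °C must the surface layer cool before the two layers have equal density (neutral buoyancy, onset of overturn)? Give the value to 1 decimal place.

2.0 °C

Neutral buoyancy requires Δρ = 0, i.e. −α(T_deep − T_surf′) + β(S_deep − S_surf) = 0.
T_surf′ = T_deep − (β/α)·ΔS = 19.8 − (7.3 × 10⁻⁴/2.3 × 10⁻⁴)·(+0.82) = 17.197 °C.
Cooling required: 19.2 − (17.197) = 2.003 °C.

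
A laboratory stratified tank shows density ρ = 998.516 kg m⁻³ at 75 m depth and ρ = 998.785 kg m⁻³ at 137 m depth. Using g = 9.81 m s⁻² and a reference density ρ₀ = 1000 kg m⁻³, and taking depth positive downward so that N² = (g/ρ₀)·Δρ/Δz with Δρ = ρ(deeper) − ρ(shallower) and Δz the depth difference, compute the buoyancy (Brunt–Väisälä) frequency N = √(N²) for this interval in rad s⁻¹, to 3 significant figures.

Δρ = 998.785 − 998.516 = 0.269 kg m⁻³ over Δz = 137 − 75 = 62 m.
N² = (9.81/1000) × (0.269/62) = 4.2563 × 10⁻⁵ s⁻².
N = √(4.2563 × 10⁻⁵) = 6.5240 × 10⁻³ rad s⁻¹ ≈ 6.52 × 10⁻³ rad s⁻¹.

6.52 × 10⁻³ rad s⁻¹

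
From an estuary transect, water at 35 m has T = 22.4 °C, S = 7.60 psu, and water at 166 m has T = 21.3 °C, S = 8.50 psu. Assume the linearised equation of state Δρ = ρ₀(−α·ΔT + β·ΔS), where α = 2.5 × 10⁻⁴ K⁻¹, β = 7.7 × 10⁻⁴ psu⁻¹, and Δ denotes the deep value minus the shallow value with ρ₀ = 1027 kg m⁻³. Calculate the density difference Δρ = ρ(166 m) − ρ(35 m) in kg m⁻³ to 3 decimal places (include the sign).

ΔT = -1.1 K, ΔS = +0.90 psu (deep − shallow).
Δρ/ρ₀ = −(2.5 × 10⁻⁴)(-1.1) + (7.7 × 10⁻⁴)(+0.90) = 9.68 × 10⁻⁴.
Δρ = 1027 × (9.68 × 10⁻⁴) = +0.994 kg m⁻³.
Positive Δρ: denser below, stable.

+0.994 kg m⁻³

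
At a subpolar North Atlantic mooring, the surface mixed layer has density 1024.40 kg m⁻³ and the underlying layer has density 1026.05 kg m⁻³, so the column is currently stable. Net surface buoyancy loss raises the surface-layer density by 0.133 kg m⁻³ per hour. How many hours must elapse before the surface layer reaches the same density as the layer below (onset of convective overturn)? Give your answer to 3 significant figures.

12.4 hours

Density deficit of the surface layer: 1026.05 − 1024.40 = 1.65 kg m⁻³.
Required change = 1.65 / 0.133 = 12.4 hours.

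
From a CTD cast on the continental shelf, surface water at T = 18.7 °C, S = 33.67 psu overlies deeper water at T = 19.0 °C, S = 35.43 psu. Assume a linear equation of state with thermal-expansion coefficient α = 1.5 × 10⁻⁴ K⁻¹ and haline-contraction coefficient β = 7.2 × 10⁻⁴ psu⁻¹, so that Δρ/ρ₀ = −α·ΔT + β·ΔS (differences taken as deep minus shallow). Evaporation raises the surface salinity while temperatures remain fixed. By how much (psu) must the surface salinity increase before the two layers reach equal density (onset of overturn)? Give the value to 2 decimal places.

Neutral buoyancy requires −α(T_deep − T_surf) + β(S_deep − S_surf′) = 0.
S_surf′ = S_deep − (α/β)·ΔT = 35.43 − (1.5 × 10⁻⁴/7.2 × 10⁻⁴)·(+0.3) = 35.3675 psu.
Increase required: 35.3675 − 33.67 = 1.6975 psu.

1.70 psu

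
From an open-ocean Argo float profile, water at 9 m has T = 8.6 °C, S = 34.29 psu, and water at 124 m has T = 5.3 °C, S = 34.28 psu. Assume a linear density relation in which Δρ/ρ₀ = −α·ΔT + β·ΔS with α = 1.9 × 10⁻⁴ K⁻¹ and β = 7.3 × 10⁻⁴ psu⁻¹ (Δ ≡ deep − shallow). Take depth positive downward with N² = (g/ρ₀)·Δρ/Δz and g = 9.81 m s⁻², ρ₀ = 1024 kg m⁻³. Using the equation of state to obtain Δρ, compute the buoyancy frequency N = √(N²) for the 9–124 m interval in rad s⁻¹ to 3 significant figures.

ΔT = -3.3 K, ΔS = -0.01 psu (deep − shallow).
Δρ/ρ₀ = −αΔT + βΔS = 6.27 × 10⁻⁴ − 7.30 × 10⁻⁶ = 6.197 × 10⁻⁴, so Δρ ≈ 0.6346 kg m⁻³.
N² = (g/ρ₀)·Δρ/Δz = g·(Δρ/ρ₀)/Δz = 9.81 × 6.197 × 10⁻⁴ / 115 = 5.2863 × 10⁻⁵ s⁻².
N = √(5.2863 × 10⁻⁵) = 7.2707 × 10⁻³ rad s⁻¹ ≈ 7.27 × 10⁻³ rad s⁻¹.

7.27 × 10⁻³ rad s⁻¹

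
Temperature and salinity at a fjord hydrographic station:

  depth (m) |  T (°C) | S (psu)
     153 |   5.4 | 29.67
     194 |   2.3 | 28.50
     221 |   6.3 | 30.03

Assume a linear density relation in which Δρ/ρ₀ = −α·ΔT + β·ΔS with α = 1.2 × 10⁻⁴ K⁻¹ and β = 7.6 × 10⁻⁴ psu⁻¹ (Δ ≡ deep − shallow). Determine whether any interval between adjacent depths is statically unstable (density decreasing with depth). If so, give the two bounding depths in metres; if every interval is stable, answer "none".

153–194 m

Evaluate Δρ/ρ₀ = −αΔT + βΔS across each adjacent pair:
  153–194 m: −αΔT+βΔS = −(1.2 × 10⁻⁴)(-3.1)+(7.6 × 10⁻⁴)(-1.17) = -5.2 × 10⁻⁴ → UNSTABLE
  194–221 m: −αΔT+βΔS = −(1.2 × 10⁻⁴)(+4.0)+(7.6 × 10⁻⁴)(+1.53) = 6.8 × 10⁻⁴ → stable
The 153–194 m interval has Δρ < 0: lighter water underlies denser water.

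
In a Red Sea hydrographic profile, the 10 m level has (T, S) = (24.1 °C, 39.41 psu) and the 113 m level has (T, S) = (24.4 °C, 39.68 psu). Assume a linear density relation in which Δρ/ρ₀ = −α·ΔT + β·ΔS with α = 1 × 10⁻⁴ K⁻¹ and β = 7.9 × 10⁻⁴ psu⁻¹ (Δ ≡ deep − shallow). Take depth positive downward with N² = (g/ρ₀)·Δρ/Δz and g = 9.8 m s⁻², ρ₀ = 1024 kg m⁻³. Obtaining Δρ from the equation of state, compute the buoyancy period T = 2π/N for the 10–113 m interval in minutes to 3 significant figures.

25.1 min

ΔT = +0.3 K, ΔS = +0.27 psu (deep − shallow).
Δρ/ρ₀ = −αΔT + βΔS = -3.00 × 10⁻⁵ + 2.133 × 10⁻⁴ = 1.833 × 10⁻⁴, so Δρ ≈ 0.1877 kg m⁻³.
N² = (g/ρ₀)·Δρ/Δz = g·(Δρ/ρ₀)/Δz = 9.8 × 1.833 × 10⁻⁴ / 103 = 1.7440 × 10⁻⁵ s⁻².
N = √(1.7440 × 10⁻⁵) = 4.1761 × 10⁻³ rad s⁻¹ → T = 2π/N = 1.5046 × 10³ s = 25.077 min ≈ 25.1 min.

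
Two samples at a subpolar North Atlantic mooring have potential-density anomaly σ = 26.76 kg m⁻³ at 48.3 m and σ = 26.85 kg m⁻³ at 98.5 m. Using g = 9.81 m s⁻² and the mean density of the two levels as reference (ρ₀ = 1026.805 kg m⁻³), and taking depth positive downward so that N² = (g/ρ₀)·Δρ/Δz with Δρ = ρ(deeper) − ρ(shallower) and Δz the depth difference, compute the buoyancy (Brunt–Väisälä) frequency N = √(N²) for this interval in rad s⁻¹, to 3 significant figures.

4.14 × 10⁻³ rad s⁻¹

Δρ = 1026.85 − 1026.76 = 0.09 kg m⁻³ over Δz = 98.5 − 48.3 = 50.2 m.
N² = (9.81/1026.805) × (0.09/50.2) = 1.7129 × 10⁻⁵ s⁻².
N = √(1.7129 × 10⁻⁵) = 4.1387 × 10⁻³ rad s⁻¹ ≈ 4.14 × 10⁻³ rad s⁻¹.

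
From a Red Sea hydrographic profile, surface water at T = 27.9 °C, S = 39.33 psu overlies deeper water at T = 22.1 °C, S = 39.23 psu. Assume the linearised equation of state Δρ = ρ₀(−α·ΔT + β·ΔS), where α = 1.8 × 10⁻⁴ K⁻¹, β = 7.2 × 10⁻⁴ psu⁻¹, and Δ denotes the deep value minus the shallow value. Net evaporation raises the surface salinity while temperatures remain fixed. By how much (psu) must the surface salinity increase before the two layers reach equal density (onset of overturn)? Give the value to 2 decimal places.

Neutral buoyancy requires −α(T_deep − T_surf) + β(S_deep − S_surf′) = 0.
S_surf′ = S_deep − (α/β)·ΔT = 39.23 − (1.8 × 10⁻⁴/7.2 × 10⁻⁴)·(-5.8) = 40.6800 psu.
Increase required: 40.6800 − 39.33 = 1.3500 psu.

1.35 psu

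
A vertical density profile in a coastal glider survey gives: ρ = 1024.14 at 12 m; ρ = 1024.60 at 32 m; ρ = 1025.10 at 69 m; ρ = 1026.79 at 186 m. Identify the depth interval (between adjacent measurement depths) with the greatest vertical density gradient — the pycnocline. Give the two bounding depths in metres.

12–32 m

Compute the density gradient over each adjacent pair:
  12–32 m: Δρ/Δz = 0.46/20 = 0.023 kg m⁻⁴
  32–69 m: Δρ/Δz = 0.50/37 = 0.014 kg m⁻⁴
  69–186 m: Δρ/Δz = 1.69/117 = 0.014 kg m⁻⁴
The largest gradient is in the 12–32 m interval — the pycnocline.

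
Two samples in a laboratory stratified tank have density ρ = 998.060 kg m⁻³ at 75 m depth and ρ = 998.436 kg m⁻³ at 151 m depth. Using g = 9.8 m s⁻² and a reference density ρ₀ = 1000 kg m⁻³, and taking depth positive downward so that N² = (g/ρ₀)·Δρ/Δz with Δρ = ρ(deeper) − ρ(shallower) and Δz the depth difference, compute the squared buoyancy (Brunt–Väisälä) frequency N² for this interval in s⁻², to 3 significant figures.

4.85 × 10⁻⁵ s⁻²

Δρ = 998.436 − 998.060 = 0.376 kg m⁻³ over Δz = 151 − 75 = 76 m.
N² = (9.8/1000) × (0.376/76) = 4.8484 × 10⁻⁵ s⁻² ≈ 4.85 × 10⁻⁵ s⁻².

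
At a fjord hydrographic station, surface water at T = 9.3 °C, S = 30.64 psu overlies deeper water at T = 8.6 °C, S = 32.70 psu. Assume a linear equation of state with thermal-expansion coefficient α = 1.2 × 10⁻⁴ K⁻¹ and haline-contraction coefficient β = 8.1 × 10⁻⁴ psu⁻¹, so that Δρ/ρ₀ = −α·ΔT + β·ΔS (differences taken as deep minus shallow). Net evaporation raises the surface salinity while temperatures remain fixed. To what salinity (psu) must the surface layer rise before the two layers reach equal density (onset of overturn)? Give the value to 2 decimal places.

Neutral buoyancy requires −α(T_deep − T_surf) + β(S_deep − S_surf′) = 0.
S_surf′ = S_deep − (α/β)·ΔT = 32.70 − (1.2 × 10⁻⁴/8.1 × 10⁻⁴)·(-0.7) = 32.8037 psu.
Increase required: 32.8037 − 30.64 = 2.1637 psu.

32.80 psu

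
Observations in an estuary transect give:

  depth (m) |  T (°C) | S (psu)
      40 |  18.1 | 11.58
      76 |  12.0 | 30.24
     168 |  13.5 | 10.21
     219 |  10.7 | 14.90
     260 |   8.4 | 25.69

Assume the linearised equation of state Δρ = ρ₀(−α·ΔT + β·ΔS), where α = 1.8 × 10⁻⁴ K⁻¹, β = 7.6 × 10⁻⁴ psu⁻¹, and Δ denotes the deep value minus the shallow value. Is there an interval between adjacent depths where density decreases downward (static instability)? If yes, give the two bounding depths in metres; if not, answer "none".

Evaluate Δρ/ρ₀ = −αΔT + βΔS across each adjacent pair:
  40–76 m: −αΔT+βΔS = −(1.8 × 10⁻⁴)(-6.1)+(7.6 × 10⁻⁴)(+18.66) = 0.015 → stable
  76–168 m: −αΔT+βΔS = −(1.8 × 10⁻⁴)(+1.5)+(7.6 × 10⁻⁴)(-20.03) = -0.015 → UNSTABLE
  168–219 m: −αΔT+βΔS = −(1.8 × 10⁻⁴)(-2.8)+(7.6 × 10⁻⁴)(+4.69) = 4.1 × 10⁻³ → stable
  219–260 m: −αΔT+βΔS = −(1.8 × 10⁻⁴)(-2.3)+(7.6 × 10⁻⁴)(+10.79) = 8.6 × 10⁻³ → stable
The 76–168 m interval has Δρ < 0: lighter water underlies denser water.

76–168 m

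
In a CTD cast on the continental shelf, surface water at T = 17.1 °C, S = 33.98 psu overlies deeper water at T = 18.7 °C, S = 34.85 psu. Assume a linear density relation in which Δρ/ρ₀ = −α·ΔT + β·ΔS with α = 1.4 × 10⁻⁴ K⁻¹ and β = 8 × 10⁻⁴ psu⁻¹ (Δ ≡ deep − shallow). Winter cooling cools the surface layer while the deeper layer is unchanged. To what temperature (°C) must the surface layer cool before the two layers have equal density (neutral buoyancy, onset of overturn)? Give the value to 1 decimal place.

Neutral buoyancy requires Δρ = 0, i.e. −α(T_deep − T_surf′) + β(S_deep − S_surf) = 0.
T_surf′ = T_deep − (β/α)·ΔS = 18.7 − (8 × 10⁻⁴/1.4 × 10⁻⁴)·(+0.87) = 13.729 °C.
Cooling required: 17.1 − (13.729) = 3.371 °C.

13.7 °C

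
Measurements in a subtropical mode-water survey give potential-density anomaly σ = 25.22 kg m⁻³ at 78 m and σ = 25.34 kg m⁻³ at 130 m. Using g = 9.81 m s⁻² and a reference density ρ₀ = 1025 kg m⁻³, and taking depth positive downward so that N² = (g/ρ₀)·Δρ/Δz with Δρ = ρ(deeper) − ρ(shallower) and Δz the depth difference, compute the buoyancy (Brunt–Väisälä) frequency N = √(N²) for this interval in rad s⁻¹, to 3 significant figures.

Δρ = 1025.34 − 1025.22 = 0.12 kg m⁻³ over Δz = 130 − 78 = 52 m.
N² = (9.81/1025) × (0.12/52) = 2.2086 × 10⁻⁵ s⁻².
N = √(2.2086 × 10⁻⁵) = 4.6996 × 10⁻³ rad s⁻¹ ≈ 4.70 × 10⁻³ rad s⁻¹.

4.70 × 10⁻³ rad s⁻¹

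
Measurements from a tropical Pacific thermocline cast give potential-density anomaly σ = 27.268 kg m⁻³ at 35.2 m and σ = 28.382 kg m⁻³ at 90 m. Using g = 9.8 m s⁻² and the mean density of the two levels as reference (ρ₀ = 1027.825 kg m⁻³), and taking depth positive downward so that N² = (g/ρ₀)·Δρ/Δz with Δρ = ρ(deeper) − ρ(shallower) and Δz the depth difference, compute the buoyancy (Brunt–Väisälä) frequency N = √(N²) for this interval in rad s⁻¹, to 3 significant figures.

0.0139 rad s⁻¹

Δρ = 1028.382 − 1027.268 = 1.114 kg m⁻³ over Δz = 90 − 35.2 = 54.8 m.
N² = (9.8/1027.825) × (1.114/54.8) = 1.9383 × 10⁻⁴ s⁻².
N = √(1.9383 × 10⁻⁴) = 0.013922 rad s⁻¹ ≈ 0.0139 rad s⁻¹.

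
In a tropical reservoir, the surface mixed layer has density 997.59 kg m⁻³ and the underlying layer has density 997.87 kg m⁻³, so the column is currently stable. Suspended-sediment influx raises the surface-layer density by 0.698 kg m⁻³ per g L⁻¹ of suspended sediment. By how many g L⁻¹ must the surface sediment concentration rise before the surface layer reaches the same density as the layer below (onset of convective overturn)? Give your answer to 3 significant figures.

Density deficit of the surface layer: 997.87 − 997.59 = 0.28 kg m⁻³.
Required change = 0.28 / 0.698 = 0.401 g L⁻¹.

0.401 g L⁻¹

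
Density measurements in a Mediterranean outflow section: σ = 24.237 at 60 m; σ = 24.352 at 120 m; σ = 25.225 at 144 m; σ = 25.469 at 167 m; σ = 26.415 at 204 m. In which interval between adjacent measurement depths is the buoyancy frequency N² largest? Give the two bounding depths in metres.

Compute the density gradient over each adjacent pair:
  60–120 m: Δρ/Δz = 0.115/60 = 1.9 × 10⁻³ kg m⁻⁴
  120–144 m: Δρ/Δz = 0.873/24 = 0.036 kg m⁻⁴
  144–167 m: Δρ/Δz = 0.244/23 = 0.011 kg m⁻⁴
  167–204 m: Δρ/Δz = 0.946/37 = 0.026 kg m⁻⁴
The largest gradient is in the 120–144 m interval — the pycnocline.

120–144 m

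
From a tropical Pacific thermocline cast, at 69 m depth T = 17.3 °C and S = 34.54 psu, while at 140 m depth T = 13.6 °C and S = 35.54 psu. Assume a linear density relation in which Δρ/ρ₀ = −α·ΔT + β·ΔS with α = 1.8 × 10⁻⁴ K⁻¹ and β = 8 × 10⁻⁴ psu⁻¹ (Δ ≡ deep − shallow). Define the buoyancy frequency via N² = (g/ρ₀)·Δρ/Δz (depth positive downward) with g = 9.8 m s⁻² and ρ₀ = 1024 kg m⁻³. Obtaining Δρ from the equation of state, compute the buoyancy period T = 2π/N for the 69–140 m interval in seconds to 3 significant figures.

ΔT = -3.7 K, ΔS = +1.00 psu (deep − shallow).
Δρ/ρ₀ = −αΔT + βΔS = 6.66 × 10⁻⁴ + 8.00 × 10⁻⁴ = 1.466 × 10⁻³, so Δρ ≈ 1.501 kg m⁻³.
N² = (g/ρ₀)·Δρ/Δz = g·(Δρ/ρ₀)/Δz = 9.8 × 1.466 × 10⁻³ / 71 = 2.0235 × 10⁻⁴ s⁻².
N = √(2.0235 × 10⁻⁴) = 0.014225 rad s⁻¹ → T = 2π/N = 441.70 s ≈ 442 s.

442 s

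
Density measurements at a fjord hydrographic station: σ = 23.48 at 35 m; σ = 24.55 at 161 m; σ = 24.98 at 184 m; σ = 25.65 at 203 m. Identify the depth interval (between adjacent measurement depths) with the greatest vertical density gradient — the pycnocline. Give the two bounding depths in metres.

Compute the density gradient over each adjacent pair:
  35–161 m: Δρ/Δz = 1.07/126 = 8.5 × 10⁻³ kg m⁻⁴
  161–184 m: Δρ/Δz = 0.43/23 = 0.019 kg m⁻⁴
  184–203 m: Δρ/Δz = 0.67/19 = 0.035 kg m⁻⁴
The largest gradient is in the 184–203 m interval — the pycnocline.

184–203 m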